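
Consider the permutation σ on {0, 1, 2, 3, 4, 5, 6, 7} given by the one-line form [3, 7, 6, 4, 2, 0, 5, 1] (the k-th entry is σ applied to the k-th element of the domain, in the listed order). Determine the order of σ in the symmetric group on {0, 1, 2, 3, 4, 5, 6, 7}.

Decomposing into disjoint cycles gives cycle lengths 6, 2.
Since disjoint cycles commute, ord(σ) = lcm(6, 2) = 6.

6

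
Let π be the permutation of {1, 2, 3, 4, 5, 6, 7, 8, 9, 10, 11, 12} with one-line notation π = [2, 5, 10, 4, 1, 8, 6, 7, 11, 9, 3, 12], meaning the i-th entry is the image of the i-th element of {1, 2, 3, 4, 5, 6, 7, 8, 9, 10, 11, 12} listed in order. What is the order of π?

Decomposing into disjoint cycles gives cycle lengths 4, 3, 3, 1, 1.
The order of π is the least common multiple of its cycle lengths: lcm(4, 3, 3) = 12.

12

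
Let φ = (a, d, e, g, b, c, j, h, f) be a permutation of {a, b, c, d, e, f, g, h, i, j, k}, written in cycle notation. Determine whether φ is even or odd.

even

The cycle lengths are 9, 1, 1.
A cycle of length ℓ contributes ℓ−1 transpositions, so φ is a product of 8 transpositions — even.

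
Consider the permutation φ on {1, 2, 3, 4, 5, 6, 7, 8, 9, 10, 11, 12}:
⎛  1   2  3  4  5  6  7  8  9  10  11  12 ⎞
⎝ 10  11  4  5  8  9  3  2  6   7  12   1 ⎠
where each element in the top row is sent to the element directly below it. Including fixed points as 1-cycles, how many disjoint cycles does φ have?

The cycle decomposition is (1 10 7 3 4 5 8 2 11 12)(6 9), which has 2 cycles (counting 1-cycles).

2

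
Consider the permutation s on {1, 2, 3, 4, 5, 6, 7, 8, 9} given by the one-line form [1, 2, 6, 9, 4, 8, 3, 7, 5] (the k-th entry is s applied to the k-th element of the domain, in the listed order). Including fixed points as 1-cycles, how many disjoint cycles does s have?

4

The cycle decomposition is (1)(2)(3 6 8 7)(4 9 5), which has 4 cycles (counting 1-cycles).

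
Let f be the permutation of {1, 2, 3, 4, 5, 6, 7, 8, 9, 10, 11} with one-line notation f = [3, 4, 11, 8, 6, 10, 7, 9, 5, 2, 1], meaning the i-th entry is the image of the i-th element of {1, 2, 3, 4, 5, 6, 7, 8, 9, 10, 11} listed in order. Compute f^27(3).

Tracing 3 → 11 → … returns to 3 after 3 steps, so 3 lies in a 3-cycle (1 3 11).
On a 3-cycle, f^3 is the identity, so f^27 = f^0 there (27 ≡ 0 mod 3).
So f^27(3) = 3.

3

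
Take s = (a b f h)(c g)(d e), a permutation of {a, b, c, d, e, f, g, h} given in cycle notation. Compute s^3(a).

h

a lies in the 4-cycle (a b f h).
Advancing 3 steps from a: a → b → f → h.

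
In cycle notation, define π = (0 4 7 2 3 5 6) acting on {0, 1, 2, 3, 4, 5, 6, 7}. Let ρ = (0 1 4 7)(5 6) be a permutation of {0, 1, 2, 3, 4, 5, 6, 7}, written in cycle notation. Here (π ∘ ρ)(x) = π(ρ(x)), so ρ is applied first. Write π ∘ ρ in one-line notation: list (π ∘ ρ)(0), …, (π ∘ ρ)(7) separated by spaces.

Chase each element through ρ then π: 0 → 1 → 1; 1 → 4 → 7; 2 → 2 → 3; 3 → 3 → 5; 4 → 7 → 2; 5 → 6 → 0; 6 → 5 → 6; 7 → 0 → 4.
So π ∘ ρ in one-line form is 1 7 3 5 2 0 6 4.

1 7 3 5 2 0 6 4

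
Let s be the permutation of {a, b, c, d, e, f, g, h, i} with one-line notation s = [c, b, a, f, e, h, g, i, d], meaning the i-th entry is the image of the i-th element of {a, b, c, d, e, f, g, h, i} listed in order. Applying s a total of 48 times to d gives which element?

Tracing d → f → … returns to d after 4 steps, so d lies in a 4-cycle (d, f, h, i).
On a 4-cycle, s^4 is the identity, so s^48 = s^0 there (48 ≡ 0 mod 4).
So s^48(d) = d.

d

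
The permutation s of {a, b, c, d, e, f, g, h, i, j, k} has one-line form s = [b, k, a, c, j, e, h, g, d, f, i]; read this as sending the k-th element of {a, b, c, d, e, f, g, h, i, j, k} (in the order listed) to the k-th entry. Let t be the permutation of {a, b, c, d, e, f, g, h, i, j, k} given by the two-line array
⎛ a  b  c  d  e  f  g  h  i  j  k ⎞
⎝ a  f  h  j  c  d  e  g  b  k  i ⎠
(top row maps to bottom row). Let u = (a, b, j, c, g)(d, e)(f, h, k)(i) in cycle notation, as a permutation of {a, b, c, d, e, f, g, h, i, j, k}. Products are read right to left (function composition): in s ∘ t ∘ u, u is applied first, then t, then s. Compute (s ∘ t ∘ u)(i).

k

Chase i: u(i) = i; t(i) = b; s(b) = k. Hence (s ∘ t ∘ u)(i) = k.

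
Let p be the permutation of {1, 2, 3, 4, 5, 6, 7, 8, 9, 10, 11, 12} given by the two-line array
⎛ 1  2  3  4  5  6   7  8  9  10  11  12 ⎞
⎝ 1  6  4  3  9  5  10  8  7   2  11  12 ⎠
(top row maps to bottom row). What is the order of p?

6

Decomposing into disjoint cycles gives cycle lengths 6, 2, 1, 1, 1, 1.
The order is lcm(6, 2) = 6.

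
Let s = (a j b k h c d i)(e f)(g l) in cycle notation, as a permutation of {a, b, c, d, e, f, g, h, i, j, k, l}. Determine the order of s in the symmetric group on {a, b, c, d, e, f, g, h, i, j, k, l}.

8

The cycle type of s is (8, 2, 2).
The order of s is the least common multiple of its cycle lengths: lcm(8, 2, 2) = 8.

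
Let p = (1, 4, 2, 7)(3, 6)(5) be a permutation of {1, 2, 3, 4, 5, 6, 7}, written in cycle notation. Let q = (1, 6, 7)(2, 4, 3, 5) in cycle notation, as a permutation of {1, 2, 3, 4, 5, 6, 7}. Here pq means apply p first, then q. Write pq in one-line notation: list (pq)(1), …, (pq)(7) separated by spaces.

(pq)(x) = q(p(x)). Computing each image: q(p(1)) = q(4) = 3, q(p(2)) = q(7) = 1, q(p(3)) = q(6) = 7, q(p(4)) = q(2) = 4, q(p(5)) = q(5) = 2, q(p(6)) = q(3) = 5, q(p(7)) = q(1) = 6.
Hence pq = [3 1 7 4 2 5 6].

3 1 7 4 2 5 6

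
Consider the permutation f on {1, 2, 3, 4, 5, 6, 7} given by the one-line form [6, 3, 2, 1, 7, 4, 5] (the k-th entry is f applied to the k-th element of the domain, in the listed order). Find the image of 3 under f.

2

3 is element number 3 of the domain, and entry number 3 of the one-line form is 2, so f(3) = 2.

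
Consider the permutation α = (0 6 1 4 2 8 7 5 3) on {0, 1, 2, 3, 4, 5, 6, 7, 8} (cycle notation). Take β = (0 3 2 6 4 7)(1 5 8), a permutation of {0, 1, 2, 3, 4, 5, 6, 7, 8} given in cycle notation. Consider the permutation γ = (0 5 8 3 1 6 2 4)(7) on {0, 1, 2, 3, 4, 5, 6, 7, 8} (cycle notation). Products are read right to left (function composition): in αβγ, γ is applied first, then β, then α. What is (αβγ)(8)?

8

Apply the permutations in order: γ(8) = 3, then β(3) = 2, then α(2) = 8. So (αβγ)(8) = 8.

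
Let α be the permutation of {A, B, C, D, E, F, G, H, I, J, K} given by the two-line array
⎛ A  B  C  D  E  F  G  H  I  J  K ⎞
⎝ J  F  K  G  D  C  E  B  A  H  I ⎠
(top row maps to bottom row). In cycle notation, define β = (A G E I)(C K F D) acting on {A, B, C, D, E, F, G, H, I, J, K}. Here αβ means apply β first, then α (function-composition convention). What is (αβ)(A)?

E

β(A) = G, then α(G) = E; composing gives (αβ)(A) = E.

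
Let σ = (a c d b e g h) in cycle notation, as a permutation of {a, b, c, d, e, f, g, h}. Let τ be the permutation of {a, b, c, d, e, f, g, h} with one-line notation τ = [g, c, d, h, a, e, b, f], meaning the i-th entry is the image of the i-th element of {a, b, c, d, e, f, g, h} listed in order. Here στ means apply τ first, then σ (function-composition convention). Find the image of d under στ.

τ(d) = h, then σ(h) = a; composing gives (στ)(d) = a.

a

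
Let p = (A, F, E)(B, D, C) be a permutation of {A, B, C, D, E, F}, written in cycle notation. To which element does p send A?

Within (A, F, E), A ↦ F.

F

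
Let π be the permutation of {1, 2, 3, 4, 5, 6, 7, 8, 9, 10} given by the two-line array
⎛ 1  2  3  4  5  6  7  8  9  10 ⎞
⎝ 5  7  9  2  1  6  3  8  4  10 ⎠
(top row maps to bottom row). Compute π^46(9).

4

Tracing 9 → 4 → … returns to 9 after 5 steps, so 9 lies in a 5-cycle (2 7 3 9 4).
Since the cycle has length 5, π^46 acts on it the same as π^1 (46 mod 5 = 1).
Stepping 1 place around the cycle: 9 → 4.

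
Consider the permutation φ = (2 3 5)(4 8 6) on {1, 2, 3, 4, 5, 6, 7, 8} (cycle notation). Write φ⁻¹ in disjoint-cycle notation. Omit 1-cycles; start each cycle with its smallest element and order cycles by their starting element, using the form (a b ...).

(2 5 3)(4 6 8)

The inverse reverses each cycle.
After reversing and putting each cycle's least element first, φ⁻¹ = (2 5 3)(4 6 8).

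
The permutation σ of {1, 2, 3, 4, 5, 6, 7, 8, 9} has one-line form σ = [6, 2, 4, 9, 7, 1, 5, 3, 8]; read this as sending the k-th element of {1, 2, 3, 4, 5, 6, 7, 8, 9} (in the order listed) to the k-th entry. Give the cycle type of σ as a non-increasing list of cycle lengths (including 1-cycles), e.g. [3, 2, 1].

[4, 2, 2, 1]

The disjoint cycles are (1, 6)(2)(3, 4, 9, 8)(5, 7), with lengths 4, 2, 2, 1 in non-increasing order.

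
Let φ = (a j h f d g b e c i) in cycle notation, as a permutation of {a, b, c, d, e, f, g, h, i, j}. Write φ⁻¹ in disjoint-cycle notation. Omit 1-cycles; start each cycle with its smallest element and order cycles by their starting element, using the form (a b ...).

Inverting a permutation written in cycle notation just reverses the order within every cycle.
After reversing and putting each cycle's least element first, φ⁻¹ = (a i c e b g d f h j).

(a i c e b g d f h j)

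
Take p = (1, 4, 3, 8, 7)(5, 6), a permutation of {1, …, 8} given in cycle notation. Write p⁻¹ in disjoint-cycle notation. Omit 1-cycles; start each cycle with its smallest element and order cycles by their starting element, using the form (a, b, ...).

Inverting a permutation written in cycle notation just reverses the order within every cycle.
After reversing and putting each cycle's least element first, p⁻¹ = (1, 7, 8, 3, 4)(5, 6).

(1, 7, 8, 3, 4)(5, 6)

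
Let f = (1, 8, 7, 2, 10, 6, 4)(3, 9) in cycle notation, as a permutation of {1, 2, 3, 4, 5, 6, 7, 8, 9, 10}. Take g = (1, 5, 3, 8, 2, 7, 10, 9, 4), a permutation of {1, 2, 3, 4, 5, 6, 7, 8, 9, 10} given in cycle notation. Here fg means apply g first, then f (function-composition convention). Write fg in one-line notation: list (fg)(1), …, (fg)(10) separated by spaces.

5 2 7 8 9 4 6 10 1 3

For each element, apply g then f: 1 → 5 → 5; 2 → 7 → 2; 3 → 8 → 7; 4 → 1 → 8; 5 → 3 → 9; 6 → 6 → 4; 7 → 10 → 6; 8 → 2 → 10; 9 → 4 → 1; 10 → 9 → 3.
So fg in one-line form is 5 2 7 8 9 4 6 10 1 3.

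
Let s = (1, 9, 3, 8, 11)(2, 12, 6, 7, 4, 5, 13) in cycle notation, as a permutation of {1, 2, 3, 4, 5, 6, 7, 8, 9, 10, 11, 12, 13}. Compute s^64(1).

11

1 lies in the 5-cycle (1, 9, 3, 8, 11).
Since the cycle has length 5, s^64 acts on it the same as s^4 (64 mod 5 = 4).
Advancing 4 steps from 1: 1 → 9 → 3 → 8 → 11.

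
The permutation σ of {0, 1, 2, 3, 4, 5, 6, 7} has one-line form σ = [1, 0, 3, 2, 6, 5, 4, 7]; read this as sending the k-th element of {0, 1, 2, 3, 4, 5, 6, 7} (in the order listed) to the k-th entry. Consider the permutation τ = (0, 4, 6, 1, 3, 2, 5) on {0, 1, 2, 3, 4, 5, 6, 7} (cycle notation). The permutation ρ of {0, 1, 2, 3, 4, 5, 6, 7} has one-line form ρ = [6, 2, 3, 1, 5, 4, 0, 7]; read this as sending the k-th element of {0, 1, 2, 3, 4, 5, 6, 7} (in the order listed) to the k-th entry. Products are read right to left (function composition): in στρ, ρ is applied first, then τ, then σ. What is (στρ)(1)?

(στρ)(1) = σ(τ(ρ(1))). ρ(1) = 2, then τ(2) = 5, then σ(5) = 5, so the result is 5.

5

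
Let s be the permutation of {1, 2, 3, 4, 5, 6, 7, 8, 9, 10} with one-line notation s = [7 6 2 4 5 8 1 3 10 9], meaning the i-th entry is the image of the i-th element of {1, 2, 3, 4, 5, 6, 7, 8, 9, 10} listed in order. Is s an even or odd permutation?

In disjoint-cycle form the cycle lengths are 4, 2, 2, 1, 1.
A cycle of length ℓ contributes ℓ−1 transpositions, so s is a product of 3 + 1 + 1 = 5 transpositions — odd.

odd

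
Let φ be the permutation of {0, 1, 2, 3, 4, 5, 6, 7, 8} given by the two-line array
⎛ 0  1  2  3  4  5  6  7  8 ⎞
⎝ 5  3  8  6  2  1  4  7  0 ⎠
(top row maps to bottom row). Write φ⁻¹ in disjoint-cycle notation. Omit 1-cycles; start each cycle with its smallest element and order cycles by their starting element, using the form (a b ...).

The cycle decomposition of φ is (0 5 1 3 6 4 2 8).
Reversing each cycle (and rotating so the smallest element leads) gives φ⁻¹ = (0 8 2 4 6 3 1 5).

(0 8 2 4 6 3 1 5)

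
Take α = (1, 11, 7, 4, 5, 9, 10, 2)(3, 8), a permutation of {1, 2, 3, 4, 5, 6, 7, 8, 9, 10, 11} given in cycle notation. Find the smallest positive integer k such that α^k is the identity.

The cycle type of α is (8, 2, 1).
The order is lcm(8, 2) = 8.

8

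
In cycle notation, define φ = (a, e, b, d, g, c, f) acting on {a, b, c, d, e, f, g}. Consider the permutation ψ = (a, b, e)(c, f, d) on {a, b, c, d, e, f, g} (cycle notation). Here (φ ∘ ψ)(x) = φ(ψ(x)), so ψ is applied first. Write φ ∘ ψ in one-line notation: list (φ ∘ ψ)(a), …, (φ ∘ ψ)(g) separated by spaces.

d b a f e g c

(φ ∘ ψ)(x) = φ(ψ(x)). Computing each image: φ(ψ(a)) = φ(b) = d, φ(ψ(b)) = φ(e) = b, φ(ψ(c)) = φ(f) = a, φ(ψ(d)) = φ(c) = f, φ(ψ(e)) = φ(a) = e, φ(ψ(f)) = φ(d) = g, φ(ψ(g)) = φ(g) = c.
Hence φ ∘ ψ = [d b a f e g c].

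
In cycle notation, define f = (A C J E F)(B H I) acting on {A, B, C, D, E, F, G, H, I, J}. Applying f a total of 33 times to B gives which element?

B

B lies in the 3-cycle (B H I).
On a 3-cycle, f^3 is the identity, so f^33 = f^0 there (33 ≡ 0 mod 3).
So f^33(B) = B.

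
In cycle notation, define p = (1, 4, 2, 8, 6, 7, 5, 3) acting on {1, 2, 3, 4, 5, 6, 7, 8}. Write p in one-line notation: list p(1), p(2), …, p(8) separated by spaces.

Each element maps to the next entry in its cycle (wrapping to the front): 1↦4, 2↦8, 3↦1, 4↦2, 5↦3, 6↦7, 7↦5, 8↦6.
So the one-line form is 4 8 1 2 3 7 5 6.

4 8 1 2 3 7 5 6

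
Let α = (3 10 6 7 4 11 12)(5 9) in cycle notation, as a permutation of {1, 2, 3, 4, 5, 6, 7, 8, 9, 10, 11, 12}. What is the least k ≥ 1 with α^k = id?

The disjoint cycles have lengths 7, 2, 1, 1, 1.
The order is lcm(7, 2) = 14.

14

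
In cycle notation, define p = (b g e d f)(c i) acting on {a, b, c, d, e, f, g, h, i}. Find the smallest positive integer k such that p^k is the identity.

The disjoint cycles have lengths 5, 2, 1, 1.
The order is lcm(5, 2) = 10.

10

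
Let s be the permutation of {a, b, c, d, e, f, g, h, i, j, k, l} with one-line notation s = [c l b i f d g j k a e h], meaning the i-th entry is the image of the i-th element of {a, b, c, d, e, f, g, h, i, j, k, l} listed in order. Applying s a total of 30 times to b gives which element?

Tracing b → l → … returns to b after 6 steps, so b lies in a 6-cycle (a c b l h j).
On a 6-cycle, s^6 is the identity, so s^30 = s^0 there (30 ≡ 0 mod 6).
So s^30(b) = b.

b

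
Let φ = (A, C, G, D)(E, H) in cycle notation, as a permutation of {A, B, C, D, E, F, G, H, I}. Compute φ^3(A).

A lies in the 4-cycle (A, C, G, D).
Stepping 3 places around the cycle: A → C → G → D.

D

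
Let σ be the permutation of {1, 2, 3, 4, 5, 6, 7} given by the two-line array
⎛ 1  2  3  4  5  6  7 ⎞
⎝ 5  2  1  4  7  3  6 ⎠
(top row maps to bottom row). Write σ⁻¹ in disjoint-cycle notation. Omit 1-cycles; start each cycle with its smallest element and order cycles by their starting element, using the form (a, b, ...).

The cycle decomposition of σ is (1, 5, 7, 6, 3).
The inverse reverses every cycle; in canonical form, σ⁻¹ = (1, 3, 6, 7, 5).

(1, 3, 6, 7, 5)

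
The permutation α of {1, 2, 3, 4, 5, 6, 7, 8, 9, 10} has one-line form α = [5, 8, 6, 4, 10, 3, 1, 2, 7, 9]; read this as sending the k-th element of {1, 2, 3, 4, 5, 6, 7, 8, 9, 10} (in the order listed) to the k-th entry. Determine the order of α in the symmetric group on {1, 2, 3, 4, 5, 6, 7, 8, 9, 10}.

10

Writing α as disjoint cycles, the cycle lengths are 5, 2, 2, 1.
The order of α is the least common multiple of its cycle lengths: lcm(5, 2, 2) = 10.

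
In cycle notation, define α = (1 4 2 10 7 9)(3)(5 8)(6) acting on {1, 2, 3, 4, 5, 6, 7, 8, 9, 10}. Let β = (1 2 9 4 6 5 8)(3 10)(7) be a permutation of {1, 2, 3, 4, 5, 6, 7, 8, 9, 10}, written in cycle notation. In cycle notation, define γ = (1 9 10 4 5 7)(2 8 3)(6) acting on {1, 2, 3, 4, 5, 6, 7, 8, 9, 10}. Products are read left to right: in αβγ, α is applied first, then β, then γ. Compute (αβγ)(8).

Apply the permutations in order: α(8) = 5, then β(5) = 8, then γ(8) = 3. So (αβγ)(8) = 3.

3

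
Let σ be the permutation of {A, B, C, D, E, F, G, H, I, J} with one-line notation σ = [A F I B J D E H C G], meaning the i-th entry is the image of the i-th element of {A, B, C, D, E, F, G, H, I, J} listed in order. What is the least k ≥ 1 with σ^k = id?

6

The disjoint-cycle form of σ has cycle lengths 3, 3, 2, 1, 1.
The order is lcm(3, 3, 2) = 6.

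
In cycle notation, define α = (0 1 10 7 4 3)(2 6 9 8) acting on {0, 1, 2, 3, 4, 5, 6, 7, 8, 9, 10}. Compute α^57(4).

1

4 lies in the 6-cycle (0 1 10 7 4 3).
On a 6-cycle, α^6 is the identity, so α^57 = α^3 there (57 ≡ 3 mod 6).
Stepping 3 places around the cycle: 4 → 3 → 0 → 1.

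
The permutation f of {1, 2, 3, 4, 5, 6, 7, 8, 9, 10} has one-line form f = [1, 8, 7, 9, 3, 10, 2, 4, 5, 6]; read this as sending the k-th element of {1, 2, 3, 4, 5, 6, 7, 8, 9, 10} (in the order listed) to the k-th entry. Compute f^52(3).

8

Tracing 3 → 7 → … returns to 3 after 7 steps, so 3 lies in a 7-cycle (2 8 4 9 5 3 7).
Since the cycle has length 7, f^52 acts on it the same as f^3 (52 mod 7 = 3).
Advancing 3 steps from 3: 3 → 7 → 2 → 8.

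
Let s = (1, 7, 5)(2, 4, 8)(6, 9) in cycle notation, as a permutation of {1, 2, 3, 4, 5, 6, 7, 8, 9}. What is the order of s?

The disjoint cycles have lengths 3, 3, 2, 1.
The order is lcm(3, 3, 2) = 6.

6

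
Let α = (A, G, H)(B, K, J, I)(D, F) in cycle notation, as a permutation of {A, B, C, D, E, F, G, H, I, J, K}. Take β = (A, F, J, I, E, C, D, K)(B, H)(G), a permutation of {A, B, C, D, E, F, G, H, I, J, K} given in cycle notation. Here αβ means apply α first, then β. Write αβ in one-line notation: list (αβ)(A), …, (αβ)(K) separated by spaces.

(αβ)(x) = β(α(x)). Computing each image: β(α(A)) = β(G) = G, β(α(B)) = β(K) = A, β(α(C)) = β(C) = D, β(α(D)) = β(F) = J, β(α(E)) = β(E) = C, β(α(F)) = β(D) = K, β(α(G)) = β(H) = B, β(α(H)) = β(A) = F, β(α(I)) = β(B) = H, β(α(J)) = β(I) = E, β(α(K)) = β(J) = I.
Hence αβ = [G A D J C K B F H E I].

G A D J C K B F H E I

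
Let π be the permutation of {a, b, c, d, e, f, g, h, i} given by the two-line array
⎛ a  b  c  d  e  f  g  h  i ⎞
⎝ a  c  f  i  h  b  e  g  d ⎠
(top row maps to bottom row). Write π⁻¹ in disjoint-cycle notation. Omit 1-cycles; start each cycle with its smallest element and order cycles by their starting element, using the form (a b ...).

(b f c)(d i)(e g h)

First write π in disjoint cycles: (b c f)(d i)(e h g).
Reversing each cycle (and rotating so the smallest element leads) gives π⁻¹ = (b f c)(d i)(e g h).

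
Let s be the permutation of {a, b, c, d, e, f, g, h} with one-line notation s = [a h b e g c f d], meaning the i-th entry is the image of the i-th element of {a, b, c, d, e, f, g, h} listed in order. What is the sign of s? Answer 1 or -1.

1

In disjoint-cycle form the cycle lengths are 7, 1.
A cycle is odd iff its length is even; s has 0 even-length cycles, so sgn(s) = (−1)^0 and s is even.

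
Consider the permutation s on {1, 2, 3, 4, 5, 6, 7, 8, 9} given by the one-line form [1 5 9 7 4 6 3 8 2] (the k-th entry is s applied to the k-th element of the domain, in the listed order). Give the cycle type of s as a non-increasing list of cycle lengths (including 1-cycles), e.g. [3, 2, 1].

The disjoint cycles are (1)(2, 5, 4, 7, 3, 9)(6)(8), with lengths 6, 1, 1, 1 in non-increasing order.

[6, 1, 1, 1]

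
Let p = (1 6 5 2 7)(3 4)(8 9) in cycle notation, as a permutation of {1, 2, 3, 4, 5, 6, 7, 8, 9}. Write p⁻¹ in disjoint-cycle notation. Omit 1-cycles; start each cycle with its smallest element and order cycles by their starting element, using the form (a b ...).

(1 7 2 5 6)(3 4)(8 9)

Inverting a permutation written in cycle notation just reverses the order within every cycle.
After reversing and putting each cycle's least element first, p⁻¹ = (1 7 2 5 6)(3 4)(8 9).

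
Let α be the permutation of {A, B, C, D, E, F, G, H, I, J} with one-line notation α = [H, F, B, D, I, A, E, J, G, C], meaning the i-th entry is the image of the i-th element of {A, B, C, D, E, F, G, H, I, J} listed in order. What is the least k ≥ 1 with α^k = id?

The disjoint-cycle form of α has cycle lengths 6, 3, 1.
Since disjoint cycles commute, ord(α) = lcm(6, 3) = 6.

6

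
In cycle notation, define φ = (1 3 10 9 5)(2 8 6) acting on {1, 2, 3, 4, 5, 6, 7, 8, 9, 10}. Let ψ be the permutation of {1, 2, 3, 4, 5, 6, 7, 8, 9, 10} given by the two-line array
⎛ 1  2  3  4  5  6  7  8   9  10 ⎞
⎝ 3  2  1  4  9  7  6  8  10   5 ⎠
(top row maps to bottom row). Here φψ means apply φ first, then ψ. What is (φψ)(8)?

φ(8) = 6, then ψ(6) = 7; composing gives (φψ)(8) = 7.

7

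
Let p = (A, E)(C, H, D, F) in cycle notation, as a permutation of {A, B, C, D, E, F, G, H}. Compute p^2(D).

D lies in the 4-cycle (C, H, D, F).
Advancing 2 steps from D: D → F → C.

C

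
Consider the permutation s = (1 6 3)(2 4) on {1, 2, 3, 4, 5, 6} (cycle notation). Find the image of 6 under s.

3

In the cycle (1 6 3), 6 is followed by 3, so s(6) = 3.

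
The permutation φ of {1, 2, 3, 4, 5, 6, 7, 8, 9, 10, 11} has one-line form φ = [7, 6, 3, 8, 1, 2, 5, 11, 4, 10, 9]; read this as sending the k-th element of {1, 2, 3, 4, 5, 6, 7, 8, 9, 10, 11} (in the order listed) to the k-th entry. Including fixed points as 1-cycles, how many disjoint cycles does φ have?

The cycle decomposition is (1 7 5)(2 6)(3)(4 8 11 9)(10), which has 5 cycles (counting 1-cycles).

5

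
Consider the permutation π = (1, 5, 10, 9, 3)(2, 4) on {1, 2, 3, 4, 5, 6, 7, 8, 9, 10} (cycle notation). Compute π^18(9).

5

9 lies in the 5-cycle (1, 5, 10, 9, 3).
Powers repeat with period 5 on this cycle, and 18 mod 5 = 3, so π^18(9) = π^3(9).
Advancing 3 steps from 9: 9 → 3 → 1 → 5.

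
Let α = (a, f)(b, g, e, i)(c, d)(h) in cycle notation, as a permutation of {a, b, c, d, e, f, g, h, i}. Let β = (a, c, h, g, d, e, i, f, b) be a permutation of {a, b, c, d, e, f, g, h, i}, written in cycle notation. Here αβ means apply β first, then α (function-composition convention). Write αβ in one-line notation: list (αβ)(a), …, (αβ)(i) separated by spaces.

d f h i b g c e a

(αβ)(x) = α(β(x)). Computing each image: α(β(a)) = α(c) = d, α(β(b)) = α(a) = f, α(β(c)) = α(h) = h, α(β(d)) = α(e) = i, α(β(e)) = α(i) = b, α(β(f)) = α(b) = g, α(β(g)) = α(d) = c, α(β(h)) = α(g) = e, α(β(i)) = α(f) = a.
Hence αβ = [d f h i b g c e a].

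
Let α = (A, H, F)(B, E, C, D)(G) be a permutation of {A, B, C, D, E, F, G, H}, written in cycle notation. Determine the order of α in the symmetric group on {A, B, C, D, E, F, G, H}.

12

The cycle type of α is (4, 3, 1).
The order is lcm(4, 3) = 12.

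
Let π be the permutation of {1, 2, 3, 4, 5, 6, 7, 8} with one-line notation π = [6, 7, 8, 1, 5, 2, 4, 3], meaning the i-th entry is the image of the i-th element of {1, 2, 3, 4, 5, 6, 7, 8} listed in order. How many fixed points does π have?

The fixed points (elements with π(x) = x) are {5}, so there is 1.

1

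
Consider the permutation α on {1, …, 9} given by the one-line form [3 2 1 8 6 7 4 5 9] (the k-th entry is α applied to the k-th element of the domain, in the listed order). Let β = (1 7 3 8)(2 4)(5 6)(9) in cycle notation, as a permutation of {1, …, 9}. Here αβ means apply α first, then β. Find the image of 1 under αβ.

8

First apply α: α(1) = 3, then β(3) = 8. Thus (αβ)(1) = 8.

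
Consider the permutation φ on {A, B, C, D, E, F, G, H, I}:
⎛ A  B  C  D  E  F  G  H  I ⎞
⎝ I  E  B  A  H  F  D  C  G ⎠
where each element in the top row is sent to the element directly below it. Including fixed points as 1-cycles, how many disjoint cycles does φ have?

The cycle decomposition is (A, I, G, D)(B, E, H, C)(F), which has 3 cycles (counting 1-cycles).

3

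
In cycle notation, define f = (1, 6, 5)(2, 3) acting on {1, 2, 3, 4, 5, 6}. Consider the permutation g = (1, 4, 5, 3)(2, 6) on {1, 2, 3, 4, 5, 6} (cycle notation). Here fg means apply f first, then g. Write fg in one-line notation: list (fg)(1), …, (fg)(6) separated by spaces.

2 1 6 5 4 3

For each element, apply f then g: 1 → 6 → 2; 2 → 3 → 1; 3 → 2 → 6; 4 → 4 → 5; 5 → 1 → 4; 6 → 5 → 3.
So fg in one-line form is 2 1 6 5 4 3.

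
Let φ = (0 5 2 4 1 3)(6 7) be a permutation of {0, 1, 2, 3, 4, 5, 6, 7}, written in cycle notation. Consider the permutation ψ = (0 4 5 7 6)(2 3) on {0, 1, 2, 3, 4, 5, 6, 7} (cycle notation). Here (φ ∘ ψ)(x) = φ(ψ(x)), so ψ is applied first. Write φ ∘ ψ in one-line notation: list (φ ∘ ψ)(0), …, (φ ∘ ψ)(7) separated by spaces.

(φ ∘ ψ)(x) = φ(ψ(x)). Computing each image: φ(ψ(0)) = φ(4) = 1, φ(ψ(1)) = φ(1) = 3, φ(ψ(2)) = φ(3) = 0, φ(ψ(3)) = φ(2) = 4, φ(ψ(4)) = φ(5) = 2, φ(ψ(5)) = φ(7) = 6, φ(ψ(6)) = φ(0) = 5, φ(ψ(7)) = φ(6) = 7.
Hence φ ∘ ψ = [1 3 0 4 2 6 5 7].

1 3 0 4 2 6 5 7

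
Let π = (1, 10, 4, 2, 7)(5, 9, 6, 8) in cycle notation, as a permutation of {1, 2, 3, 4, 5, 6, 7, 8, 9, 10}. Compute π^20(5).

5 lies in the 4-cycle (5, 9, 6, 8).
On a 4-cycle, π^4 is the identity, so π^20 = π^0 there (20 ≡ 0 mod 4).
So π^20(5) = 5.

5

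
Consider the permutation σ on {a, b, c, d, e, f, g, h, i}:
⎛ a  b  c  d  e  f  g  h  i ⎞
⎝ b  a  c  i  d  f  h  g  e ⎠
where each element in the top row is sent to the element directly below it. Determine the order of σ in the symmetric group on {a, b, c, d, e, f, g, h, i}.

6

The disjoint-cycle form of σ has cycle lengths 3, 2, 2, 1, 1.
Since disjoint cycles commute, ord(σ) = lcm(3, 2, 2) = 6.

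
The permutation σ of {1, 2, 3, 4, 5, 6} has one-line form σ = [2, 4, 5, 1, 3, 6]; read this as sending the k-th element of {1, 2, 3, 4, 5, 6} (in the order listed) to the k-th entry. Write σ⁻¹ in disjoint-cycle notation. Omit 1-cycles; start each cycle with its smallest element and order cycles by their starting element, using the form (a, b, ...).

The cycle decomposition of σ is (1, 2, 4)(3, 5).
The inverse reverses every cycle; in canonical form, σ⁻¹ = (1, 4, 2)(3, 5).

(1, 4, 2)(3, 5)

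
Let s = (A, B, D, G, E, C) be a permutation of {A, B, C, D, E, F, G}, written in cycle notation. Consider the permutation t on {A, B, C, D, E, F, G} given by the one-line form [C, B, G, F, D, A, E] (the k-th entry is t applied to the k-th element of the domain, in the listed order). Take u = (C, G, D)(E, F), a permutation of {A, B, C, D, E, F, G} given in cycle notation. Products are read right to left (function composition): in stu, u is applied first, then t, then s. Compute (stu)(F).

Apply the permutations in order: u(F) = E, then t(E) = D, then s(D) = G. So (stu)(F) = G.

G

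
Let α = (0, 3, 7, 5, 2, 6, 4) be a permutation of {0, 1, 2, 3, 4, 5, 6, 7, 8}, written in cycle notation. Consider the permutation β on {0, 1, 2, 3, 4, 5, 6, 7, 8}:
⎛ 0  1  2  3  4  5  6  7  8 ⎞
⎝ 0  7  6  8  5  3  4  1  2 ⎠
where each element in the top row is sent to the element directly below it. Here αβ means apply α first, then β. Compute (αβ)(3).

α(3) = 7, then β(7) = 1; composing gives (αβ)(3) = 1.

1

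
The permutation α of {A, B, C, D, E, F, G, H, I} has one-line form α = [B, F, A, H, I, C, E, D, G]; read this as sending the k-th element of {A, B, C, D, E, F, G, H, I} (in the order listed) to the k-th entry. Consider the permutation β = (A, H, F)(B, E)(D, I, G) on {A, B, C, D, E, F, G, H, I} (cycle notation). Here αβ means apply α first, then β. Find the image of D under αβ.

First apply α: α(D) = H, then β(H) = F. Thus (αβ)(D) = F.

F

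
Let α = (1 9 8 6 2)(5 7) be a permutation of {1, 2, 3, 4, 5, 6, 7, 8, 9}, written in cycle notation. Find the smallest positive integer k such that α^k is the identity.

10

The disjoint cycles have lengths 5, 2, 1, 1.
Since disjoint cycles commute, ord(α) = lcm(5, 2) = 10.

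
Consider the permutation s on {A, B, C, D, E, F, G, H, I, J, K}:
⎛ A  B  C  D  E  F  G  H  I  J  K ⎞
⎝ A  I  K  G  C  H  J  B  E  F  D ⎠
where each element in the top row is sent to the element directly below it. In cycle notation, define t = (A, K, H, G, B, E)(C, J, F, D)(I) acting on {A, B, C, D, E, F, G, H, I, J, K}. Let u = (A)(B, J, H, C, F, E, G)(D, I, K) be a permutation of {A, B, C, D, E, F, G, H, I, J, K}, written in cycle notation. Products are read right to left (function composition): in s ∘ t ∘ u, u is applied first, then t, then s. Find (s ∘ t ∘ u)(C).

G

(s ∘ t ∘ u)(C) = s(t(u(C))). u(C) = F, then t(F) = D, then s(D) = G, so the result is G.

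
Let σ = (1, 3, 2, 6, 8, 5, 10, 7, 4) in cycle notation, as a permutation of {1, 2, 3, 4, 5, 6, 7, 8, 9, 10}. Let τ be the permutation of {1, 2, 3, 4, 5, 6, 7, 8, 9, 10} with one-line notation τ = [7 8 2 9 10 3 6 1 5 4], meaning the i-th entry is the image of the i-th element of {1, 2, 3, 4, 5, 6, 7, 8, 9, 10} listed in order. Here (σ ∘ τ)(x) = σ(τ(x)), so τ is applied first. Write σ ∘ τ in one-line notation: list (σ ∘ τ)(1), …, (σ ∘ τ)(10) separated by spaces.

4 5 6 9 7 2 8 3 10 1

Chase each element through τ then σ: 1 → 7 → 4; 2 → 8 → 5; 3 → 2 → 6; 4 → 9 → 9; 5 → 10 → 7; 6 → 3 → 2; 7 → 6 → 8; 8 → 1 → 3; 9 → 5 → 10; 10 → 4 → 1.
So σ ∘ τ in one-line form is 4 5 6 9 7 2 8 3 10 1.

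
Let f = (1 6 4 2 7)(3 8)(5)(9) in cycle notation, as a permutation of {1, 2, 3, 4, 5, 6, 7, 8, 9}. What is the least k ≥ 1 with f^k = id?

10

The disjoint cycles have lengths 5, 2, 1, 1.
The order of f is the least common multiple of its cycle lengths: lcm(5, 2) = 10.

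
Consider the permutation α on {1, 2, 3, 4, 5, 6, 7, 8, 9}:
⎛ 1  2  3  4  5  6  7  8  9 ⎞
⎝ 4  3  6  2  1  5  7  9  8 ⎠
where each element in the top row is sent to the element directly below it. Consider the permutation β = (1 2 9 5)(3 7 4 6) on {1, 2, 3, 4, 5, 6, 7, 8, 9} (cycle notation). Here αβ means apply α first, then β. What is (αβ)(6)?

1

α(6) = 5, then β(5) = 1; composing gives (αβ)(6) = 1.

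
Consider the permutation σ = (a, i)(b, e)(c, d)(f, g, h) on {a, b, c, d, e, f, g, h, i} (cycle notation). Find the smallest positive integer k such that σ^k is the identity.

The disjoint cycles have lengths 3, 2, 2, 2.
Since disjoint cycles commute, ord(σ) = lcm(3, 2, 2, 2) = 6.

6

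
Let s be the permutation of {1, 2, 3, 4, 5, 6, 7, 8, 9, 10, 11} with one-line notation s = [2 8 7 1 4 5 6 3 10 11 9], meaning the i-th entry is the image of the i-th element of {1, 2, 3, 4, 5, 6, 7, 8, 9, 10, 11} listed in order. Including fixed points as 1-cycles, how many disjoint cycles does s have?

2

The cycle decomposition is (1, 2, 8, 3, 7, 6, 5, 4)(9, 10, 11), which has 2 cycles (counting 1-cycles).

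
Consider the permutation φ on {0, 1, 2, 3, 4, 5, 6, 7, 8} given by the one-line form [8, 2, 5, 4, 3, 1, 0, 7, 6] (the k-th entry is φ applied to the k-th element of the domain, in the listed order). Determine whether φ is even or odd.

In disjoint-cycle form the cycle lengths are 3, 3, 2, 1.
A cycle is odd iff its length is even; φ has 1 even-length cycle, so sgn(φ) = (−1)^1 and φ is odd.

odd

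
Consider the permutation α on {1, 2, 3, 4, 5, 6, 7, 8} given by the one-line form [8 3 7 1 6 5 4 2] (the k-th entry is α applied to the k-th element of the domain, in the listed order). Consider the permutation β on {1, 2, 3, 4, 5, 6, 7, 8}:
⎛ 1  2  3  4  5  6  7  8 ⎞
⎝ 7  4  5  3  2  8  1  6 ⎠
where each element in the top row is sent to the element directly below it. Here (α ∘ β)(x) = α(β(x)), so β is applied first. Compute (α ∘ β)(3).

6

β(3) = 5, then α(5) = 6; composing gives (α ∘ β)(3) = 6.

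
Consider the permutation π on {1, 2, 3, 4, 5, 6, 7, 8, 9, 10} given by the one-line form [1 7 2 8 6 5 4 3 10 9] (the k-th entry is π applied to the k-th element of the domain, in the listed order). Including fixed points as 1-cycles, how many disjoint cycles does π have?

4

The cycle decomposition is (1)(2, 7, 4, 8, 3)(5, 6)(9, 10), which has 4 cycles (counting 1-cycles).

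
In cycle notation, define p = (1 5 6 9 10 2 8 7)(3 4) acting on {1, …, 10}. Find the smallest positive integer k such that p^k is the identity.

The cycle type of p is (8, 2).
The order is lcm(8, 2) = 8.

8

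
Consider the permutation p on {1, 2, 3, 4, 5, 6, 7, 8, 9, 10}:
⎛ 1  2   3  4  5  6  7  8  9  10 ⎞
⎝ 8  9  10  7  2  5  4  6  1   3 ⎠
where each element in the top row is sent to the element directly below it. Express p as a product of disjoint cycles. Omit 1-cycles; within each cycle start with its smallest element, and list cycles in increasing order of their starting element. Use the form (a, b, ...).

Iterating p from 1 gives 1 → 8 → 6 → 5 → 2 → 9 → 1; that is the 6-cycle (1, 8, 6, 5, 2, 9).
Continuing from each remaining unvisited element yields (1, 8, 6, 5, 2, 9)(3, 10)(4, 7).

(1, 8, 6, 5, 2, 9)(3, 10)(4, 7)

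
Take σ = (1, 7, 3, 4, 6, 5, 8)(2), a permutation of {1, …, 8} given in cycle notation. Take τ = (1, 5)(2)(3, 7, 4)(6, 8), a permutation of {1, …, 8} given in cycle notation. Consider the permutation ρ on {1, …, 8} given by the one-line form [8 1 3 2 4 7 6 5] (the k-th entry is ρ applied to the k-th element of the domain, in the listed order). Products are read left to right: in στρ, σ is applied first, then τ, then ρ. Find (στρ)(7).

6

Apply the permutations in order: σ(7) = 3, then τ(3) = 7, then ρ(7) = 6. So (στρ)(7) = 6.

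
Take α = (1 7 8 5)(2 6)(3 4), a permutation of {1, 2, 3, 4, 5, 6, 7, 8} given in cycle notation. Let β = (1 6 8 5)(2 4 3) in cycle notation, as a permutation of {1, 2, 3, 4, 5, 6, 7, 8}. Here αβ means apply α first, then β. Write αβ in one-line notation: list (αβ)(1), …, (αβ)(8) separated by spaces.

7 8 3 2 6 4 5 1

For each element, apply α then β: 1 → 7 → 7; 2 → 6 → 8; 3 → 4 → 3; 4 → 3 → 2; 5 → 1 → 6; 6 → 2 → 4; 7 → 8 → 5; 8 → 5 → 1.
Collecting the images, αβ = [7 8 3 2 6 4 5 1].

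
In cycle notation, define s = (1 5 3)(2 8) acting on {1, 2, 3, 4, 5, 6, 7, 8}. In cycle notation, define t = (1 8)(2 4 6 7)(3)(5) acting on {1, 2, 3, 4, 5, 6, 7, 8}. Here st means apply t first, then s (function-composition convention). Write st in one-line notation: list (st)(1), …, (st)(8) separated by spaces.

2 4 1 6 3 7 8 5

Chase each element through t then s: 1 → 8 → 2; 2 → 4 → 4; 3 → 3 → 1; 4 → 6 → 6; 5 → 5 → 3; 6 → 7 → 7; 7 → 2 → 8; 8 → 1 → 5.
Collecting the images, st = [2 4 1 6 3 7 8 5].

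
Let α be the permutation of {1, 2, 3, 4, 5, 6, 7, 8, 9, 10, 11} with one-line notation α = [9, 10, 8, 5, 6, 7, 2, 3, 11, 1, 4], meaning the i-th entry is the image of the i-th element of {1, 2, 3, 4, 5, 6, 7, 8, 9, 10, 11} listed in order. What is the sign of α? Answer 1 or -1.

In disjoint-cycle form the cycle lengths are 9, 2.
A cycle of length ℓ contributes ℓ−1 transpositions, so α is a product of 8 + 1 = 9 transpositions — odd.

-1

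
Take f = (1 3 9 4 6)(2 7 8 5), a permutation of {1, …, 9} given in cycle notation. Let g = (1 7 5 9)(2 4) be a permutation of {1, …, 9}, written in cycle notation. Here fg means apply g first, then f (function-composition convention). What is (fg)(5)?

g(5) = 9, then f(9) = 4; composing gives (fg)(5) = 4.

4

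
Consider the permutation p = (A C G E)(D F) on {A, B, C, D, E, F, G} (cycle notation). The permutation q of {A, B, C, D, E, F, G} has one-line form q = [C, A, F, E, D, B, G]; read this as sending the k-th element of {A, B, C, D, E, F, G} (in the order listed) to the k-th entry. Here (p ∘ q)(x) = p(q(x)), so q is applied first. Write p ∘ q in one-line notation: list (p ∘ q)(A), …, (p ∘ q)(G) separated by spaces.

G C D A F B E

For each element, apply q then p: A → C → G; B → A → C; C → F → D; D → E → A; E → D → F; F → B → B; G → G → E.
Collecting the images, p ∘ q = [G C D A F B E].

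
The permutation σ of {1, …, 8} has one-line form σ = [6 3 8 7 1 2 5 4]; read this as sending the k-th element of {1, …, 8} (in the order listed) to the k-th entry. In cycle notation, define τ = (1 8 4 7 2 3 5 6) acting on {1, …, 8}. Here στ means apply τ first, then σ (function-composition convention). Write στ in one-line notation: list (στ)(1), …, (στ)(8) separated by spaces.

(στ)(x) = σ(τ(x)). Computing each image: σ(τ(1)) = σ(8) = 4, σ(τ(2)) = σ(3) = 8, σ(τ(3)) = σ(5) = 1, σ(τ(4)) = σ(7) = 5, σ(τ(5)) = σ(6) = 2, σ(τ(6)) = σ(1) = 6, σ(τ(7)) = σ(2) = 3, σ(τ(8)) = σ(4) = 7.
Hence στ = [4 8 1 5 2 6 3 7].

4 8 1 5 2 6 3 7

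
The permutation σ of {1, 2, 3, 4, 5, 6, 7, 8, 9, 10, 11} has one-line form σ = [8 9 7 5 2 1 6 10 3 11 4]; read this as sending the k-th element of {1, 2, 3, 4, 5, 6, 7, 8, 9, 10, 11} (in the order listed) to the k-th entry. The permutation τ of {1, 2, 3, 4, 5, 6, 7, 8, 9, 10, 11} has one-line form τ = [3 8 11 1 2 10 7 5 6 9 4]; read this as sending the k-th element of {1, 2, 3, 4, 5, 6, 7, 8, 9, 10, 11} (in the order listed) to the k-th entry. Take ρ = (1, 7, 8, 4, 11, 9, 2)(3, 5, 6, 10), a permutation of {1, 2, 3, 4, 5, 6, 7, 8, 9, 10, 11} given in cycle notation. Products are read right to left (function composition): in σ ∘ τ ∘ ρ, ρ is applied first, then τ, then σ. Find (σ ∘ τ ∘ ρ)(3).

9

(σ ∘ τ ∘ ρ)(3) = σ(τ(ρ(3))). ρ(3) = 5, then τ(5) = 2, then σ(2) = 9, so the result is 9.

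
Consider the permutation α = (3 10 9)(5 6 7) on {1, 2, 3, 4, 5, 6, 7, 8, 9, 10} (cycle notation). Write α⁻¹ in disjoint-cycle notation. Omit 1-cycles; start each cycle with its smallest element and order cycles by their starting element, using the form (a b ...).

The inverse reverses each cycle.
After reversing and putting each cycle's least element first, α⁻¹ = (3 9 10)(5 7 6).

(3 9 10)(5 7 6)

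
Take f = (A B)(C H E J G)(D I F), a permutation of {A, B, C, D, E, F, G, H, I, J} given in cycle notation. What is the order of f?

30

The disjoint cycles have lengths 5, 3, 2.
The order of f is the least common multiple of its cycle lengths: lcm(5, 3, 2) = 30.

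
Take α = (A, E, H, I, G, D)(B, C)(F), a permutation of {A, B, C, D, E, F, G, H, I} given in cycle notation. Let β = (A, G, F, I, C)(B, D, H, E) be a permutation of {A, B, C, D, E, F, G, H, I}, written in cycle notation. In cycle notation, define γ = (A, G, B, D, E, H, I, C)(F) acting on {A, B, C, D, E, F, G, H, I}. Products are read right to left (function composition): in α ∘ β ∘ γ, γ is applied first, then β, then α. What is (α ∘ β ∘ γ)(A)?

Apply the permutations in order: γ(A) = G, then β(G) = F, then α(F) = F. So (α ∘ β ∘ γ)(A) = F.

F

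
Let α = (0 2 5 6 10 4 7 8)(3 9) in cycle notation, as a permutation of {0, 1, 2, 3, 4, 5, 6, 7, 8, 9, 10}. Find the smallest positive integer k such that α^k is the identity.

The disjoint cycles have lengths 8, 2, 1.
The order is lcm(8, 2) = 8.

8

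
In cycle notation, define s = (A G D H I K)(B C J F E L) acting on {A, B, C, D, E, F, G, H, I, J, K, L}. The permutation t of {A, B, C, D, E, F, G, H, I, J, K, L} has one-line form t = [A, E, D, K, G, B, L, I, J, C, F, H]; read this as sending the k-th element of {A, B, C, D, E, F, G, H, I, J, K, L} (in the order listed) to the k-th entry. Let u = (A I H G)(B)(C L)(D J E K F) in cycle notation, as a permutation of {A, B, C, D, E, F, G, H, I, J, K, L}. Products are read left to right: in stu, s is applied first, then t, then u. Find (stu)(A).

Apply the permutations in order: s(A) = G, then t(G) = L, then u(L) = C. So (stu)(A) = C.

C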